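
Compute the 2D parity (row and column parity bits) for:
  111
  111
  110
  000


Row parities: 1100
Column parities: 110

Row P: 1100, Col P: 110, Corner: 0


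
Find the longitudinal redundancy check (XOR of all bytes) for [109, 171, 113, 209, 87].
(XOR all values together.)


XOR chain: 109 ^ 171 ^ 113 ^ 209 ^ 87 = 49

49


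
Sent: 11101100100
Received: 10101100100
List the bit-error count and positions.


XOR: 01000000000

1 error(s) at position(s): 1


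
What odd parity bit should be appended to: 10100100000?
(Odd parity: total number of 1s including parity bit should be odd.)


Number of 1s in data: 3
Parity bit: 0

0


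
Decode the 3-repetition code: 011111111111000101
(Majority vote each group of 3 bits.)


Groups: 011, 111, 111, 111, 000, 101
Majority votes: 111101

111101


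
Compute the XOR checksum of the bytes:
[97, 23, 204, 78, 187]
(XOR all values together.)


XOR chain: 97 ^ 23 ^ 204 ^ 78 ^ 187 = 79

79


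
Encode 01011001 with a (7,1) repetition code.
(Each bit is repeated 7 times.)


Each bit -> 7 copies

00000001111111000000011111111111111000000000000001111111


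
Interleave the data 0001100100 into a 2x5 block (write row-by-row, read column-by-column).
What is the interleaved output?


Matrix:
  00011
  00100
Read columns: 0000011010

0000011010


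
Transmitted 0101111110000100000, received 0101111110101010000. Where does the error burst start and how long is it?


XOR: 0000000000101110000

Burst at position 10, length 5


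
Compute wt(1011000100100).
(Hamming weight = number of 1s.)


Counting 1s in 1011000100100

5


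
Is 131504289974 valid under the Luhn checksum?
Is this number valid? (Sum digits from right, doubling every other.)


Luhn sum = 55
55 mod 10 = 5

Invalid (Luhn sum mod 10 = 5)


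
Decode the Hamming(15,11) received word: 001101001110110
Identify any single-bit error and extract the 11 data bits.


Syndrome = 10: error at position 10

Data: 10101010110 (corrected bit 10)


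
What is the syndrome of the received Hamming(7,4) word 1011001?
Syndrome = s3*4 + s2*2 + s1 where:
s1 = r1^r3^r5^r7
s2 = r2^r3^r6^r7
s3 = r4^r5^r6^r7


s1=1, s2=0, s3=0

Syndrome = 1 (error at position 1)


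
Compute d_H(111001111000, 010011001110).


XOR: 101010110110
Count of 1s: 7

7


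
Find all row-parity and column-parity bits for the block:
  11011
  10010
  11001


Row parities: 001
Column parities: 10000

Row P: 001, Col P: 10000, Corner: 1


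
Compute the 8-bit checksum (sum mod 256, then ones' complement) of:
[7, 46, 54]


Sum = 107 mod 256 = 107
Complement = 148

148


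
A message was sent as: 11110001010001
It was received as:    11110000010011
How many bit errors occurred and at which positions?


XOR: 00000001000010

2 error(s) at position(s): 7, 12


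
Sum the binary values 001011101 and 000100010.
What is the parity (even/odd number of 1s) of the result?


001011101 = 93
000100010 = 34
Sum = 127 = 1111111
1s count = 7

odd parity (7 ones in 1111111)


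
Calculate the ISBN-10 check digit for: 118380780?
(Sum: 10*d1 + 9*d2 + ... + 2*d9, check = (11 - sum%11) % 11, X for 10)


Weighted sum: 204
204 mod 11 = 6

Check digit: 5


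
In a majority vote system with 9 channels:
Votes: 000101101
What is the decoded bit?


Ones: 4 out of 9
Threshold: 5

0 (4/9 voted 1)


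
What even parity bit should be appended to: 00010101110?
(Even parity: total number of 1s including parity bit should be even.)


Number of 1s in data: 5
Parity bit: 1

1


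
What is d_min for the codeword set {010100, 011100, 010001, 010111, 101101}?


Comparing all pairs, minimum distance: 1
Can detect 0 errors, correct 0 errors

1


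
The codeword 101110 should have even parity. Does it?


Number of 1s: 4

Yes, parity is correct (4 ones)


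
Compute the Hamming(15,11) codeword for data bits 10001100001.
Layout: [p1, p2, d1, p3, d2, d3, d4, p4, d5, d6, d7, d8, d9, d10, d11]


Parity bits: p1=1, p2=1, p3=1, p4=1

111100011100001


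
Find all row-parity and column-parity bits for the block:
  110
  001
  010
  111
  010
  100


Row parities: 011111
Column parities: 100

Row P: 011111, Col P: 100, Corner: 1


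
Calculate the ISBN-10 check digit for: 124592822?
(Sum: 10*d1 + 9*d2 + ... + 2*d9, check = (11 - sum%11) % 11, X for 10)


Weighted sum: 201
201 mod 11 = 3

Check digit: 8


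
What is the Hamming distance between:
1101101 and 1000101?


XOR: 0101000
Count of 1s: 2

2


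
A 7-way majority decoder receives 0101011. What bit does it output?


Ones: 4 out of 7
Threshold: 4

1 (4/7 voted 1)


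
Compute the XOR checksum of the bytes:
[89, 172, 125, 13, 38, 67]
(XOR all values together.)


XOR chain: 89 ^ 172 ^ 125 ^ 13 ^ 38 ^ 67 = 224

224


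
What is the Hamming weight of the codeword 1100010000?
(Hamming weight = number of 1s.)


Counting 1s in 1100010000

3


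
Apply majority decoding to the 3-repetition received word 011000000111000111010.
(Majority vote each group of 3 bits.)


Groups: 011, 000, 000, 111, 000, 111, 010
Majority votes: 1001010

1001010


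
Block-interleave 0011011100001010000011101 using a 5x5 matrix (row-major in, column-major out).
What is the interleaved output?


Matrix:
  00110
  11100
  00101
  00000
  11101
Read columns: 0100101001111011000000101

0100101001111011000000101


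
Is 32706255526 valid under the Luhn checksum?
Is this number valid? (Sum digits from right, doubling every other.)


Luhn sum = 45
45 mod 10 = 5

Invalid (Luhn sum mod 10 = 5)


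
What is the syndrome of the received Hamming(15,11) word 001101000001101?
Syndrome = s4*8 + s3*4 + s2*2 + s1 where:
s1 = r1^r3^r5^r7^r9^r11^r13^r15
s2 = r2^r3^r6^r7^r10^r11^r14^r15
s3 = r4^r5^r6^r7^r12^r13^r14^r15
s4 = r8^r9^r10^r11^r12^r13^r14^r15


s1=1, s2=1, s3=1, s4=1

Syndrome = 15 (error at position 15)


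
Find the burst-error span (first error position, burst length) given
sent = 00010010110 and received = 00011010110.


XOR: 00001000000

Burst at position 4, length 1


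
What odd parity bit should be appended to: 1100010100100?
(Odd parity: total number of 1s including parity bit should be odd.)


Number of 1s in data: 5
Parity bit: 0

0


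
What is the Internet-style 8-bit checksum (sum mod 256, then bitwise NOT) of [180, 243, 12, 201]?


Sum = 636 mod 256 = 124
Complement = 131

131


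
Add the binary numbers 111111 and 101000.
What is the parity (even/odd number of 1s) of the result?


111111 = 63
101000 = 40
Sum = 103 = 1100111
1s count = 5

odd parity (5 ones in 1100111)


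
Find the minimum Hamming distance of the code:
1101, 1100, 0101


Comparing all pairs, minimum distance: 1
Can detect 0 errors, correct 0 errors

1


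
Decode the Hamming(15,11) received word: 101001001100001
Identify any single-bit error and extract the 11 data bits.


Syndrome = 8: error at position 8

Data: 10101100001 (corrected bit 8)


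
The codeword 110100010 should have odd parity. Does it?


Number of 1s: 4

No, parity error (4 ones)


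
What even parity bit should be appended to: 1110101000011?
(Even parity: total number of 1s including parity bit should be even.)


Number of 1s in data: 7
Parity bit: 1

1


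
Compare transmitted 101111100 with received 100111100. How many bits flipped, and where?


XOR: 001000000

1 error(s) at position(s): 2


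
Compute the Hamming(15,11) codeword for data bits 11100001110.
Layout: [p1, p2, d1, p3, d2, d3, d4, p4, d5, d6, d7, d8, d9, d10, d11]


Parity bits: p1=1, p2=1, p3=1, p4=1

111111010001110


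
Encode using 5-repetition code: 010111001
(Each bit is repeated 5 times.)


Each bit -> 5 copies

000001111100000111111111111111000000000011111


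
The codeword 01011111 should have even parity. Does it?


Number of 1s: 6

Yes, parity is correct (6 ones)


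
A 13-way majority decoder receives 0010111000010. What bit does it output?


Ones: 5 out of 13
Threshold: 7

0 (5/13 voted 1)


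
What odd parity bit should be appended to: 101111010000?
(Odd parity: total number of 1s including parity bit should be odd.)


Number of 1s in data: 6
Parity bit: 1

1


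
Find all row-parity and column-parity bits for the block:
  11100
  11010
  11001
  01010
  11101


Row parities: 11100
Column parities: 01000

Row P: 11100, Col P: 01000, Corner: 1


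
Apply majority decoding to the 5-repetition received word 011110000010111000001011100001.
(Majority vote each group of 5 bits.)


Groups: 01111, 00000, 10111, 00000, 10111, 00001
Majority votes: 101010

101010


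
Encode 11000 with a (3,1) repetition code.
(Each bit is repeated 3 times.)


Each bit -> 3 copies

111111000000000


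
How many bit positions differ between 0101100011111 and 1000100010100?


XOR: 1101000001011
Count of 1s: 6

6


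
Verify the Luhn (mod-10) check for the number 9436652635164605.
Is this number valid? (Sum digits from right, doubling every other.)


Luhn sum = 81
81 mod 10 = 1

Invalid (Luhn sum mod 10 = 1)


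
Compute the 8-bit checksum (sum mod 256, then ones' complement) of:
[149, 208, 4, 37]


Sum = 398 mod 256 = 142
Complement = 113

113


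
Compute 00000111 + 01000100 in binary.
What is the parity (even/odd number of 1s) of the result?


00000111 = 7
01000100 = 68
Sum = 75 = 1001011
1s count = 4

even parity (4 ones in 1001011)


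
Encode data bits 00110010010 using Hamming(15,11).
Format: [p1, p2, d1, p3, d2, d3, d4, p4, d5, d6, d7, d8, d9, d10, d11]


Parity bits: p1=0, p2=0, p3=1, p4=0

000101100010010


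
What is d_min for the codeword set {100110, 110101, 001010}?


Comparing all pairs, minimum distance: 3
Can detect 2 errors, correct 1 errors

3


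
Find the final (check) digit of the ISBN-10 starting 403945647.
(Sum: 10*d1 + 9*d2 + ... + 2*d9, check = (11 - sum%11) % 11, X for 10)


Weighted sum: 226
226 mod 11 = 6

Check digit: 5


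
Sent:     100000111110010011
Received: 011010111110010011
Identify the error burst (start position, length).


XOR: 111010000000000000

Burst at position 0, length 5


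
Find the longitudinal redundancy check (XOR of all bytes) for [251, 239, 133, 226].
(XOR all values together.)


XOR chain: 251 ^ 239 ^ 133 ^ 226 = 115

115


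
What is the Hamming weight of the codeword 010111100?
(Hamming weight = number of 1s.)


Counting 1s in 010111100

5


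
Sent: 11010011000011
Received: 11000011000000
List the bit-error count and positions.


XOR: 00010000000011

3 error(s) at position(s): 3, 12, 13


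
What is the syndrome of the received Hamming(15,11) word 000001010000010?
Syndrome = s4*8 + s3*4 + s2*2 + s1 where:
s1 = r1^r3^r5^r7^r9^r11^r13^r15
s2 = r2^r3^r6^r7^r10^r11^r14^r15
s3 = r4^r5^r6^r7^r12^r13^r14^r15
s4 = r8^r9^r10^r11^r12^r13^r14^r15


s1=0, s2=0, s3=0, s4=0

Syndrome = 0 (no error)


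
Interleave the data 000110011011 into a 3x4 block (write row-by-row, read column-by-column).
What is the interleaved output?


Matrix:
  0001
  1001
  1011
Read columns: 011000001111

011000001111


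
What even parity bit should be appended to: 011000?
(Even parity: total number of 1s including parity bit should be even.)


Number of 1s in data: 2
Parity bit: 0

0


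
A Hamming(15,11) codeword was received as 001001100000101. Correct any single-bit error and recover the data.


Syndrome = 0: no error detected

Data: 10110000101 (no errors)


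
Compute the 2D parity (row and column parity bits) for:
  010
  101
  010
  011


Row parities: 1010
Column parities: 110

Row P: 1010, Col P: 110, Corner: 0


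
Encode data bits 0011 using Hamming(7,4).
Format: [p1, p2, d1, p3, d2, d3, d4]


Parity bits: p1=1, p2=0, p3=0

1000011


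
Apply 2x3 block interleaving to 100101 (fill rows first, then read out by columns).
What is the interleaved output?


Matrix:
  100
  101
Read columns: 110001

110001


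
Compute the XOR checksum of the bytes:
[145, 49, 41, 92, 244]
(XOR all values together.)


XOR chain: 145 ^ 49 ^ 41 ^ 92 ^ 244 = 33

33


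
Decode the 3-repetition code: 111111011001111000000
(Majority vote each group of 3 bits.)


Groups: 111, 111, 011, 001, 111, 000, 000
Majority votes: 1110100

1110100


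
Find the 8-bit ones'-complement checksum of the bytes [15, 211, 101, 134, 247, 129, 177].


Sum = 1014 mod 256 = 246
Complement = 9

9


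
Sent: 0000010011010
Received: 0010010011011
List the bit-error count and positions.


XOR: 0010000000001

2 error(s) at position(s): 2, 12


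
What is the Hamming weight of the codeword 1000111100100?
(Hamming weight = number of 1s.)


Counting 1s in 1000111100100

6


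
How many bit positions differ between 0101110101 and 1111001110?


XOR: 1010111011
Count of 1s: 7

7


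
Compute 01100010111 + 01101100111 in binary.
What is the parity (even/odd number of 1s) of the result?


01100010111 = 791
01101100111 = 871
Sum = 1662 = 11001111110
1s count = 8

even parity (8 ones in 11001111110)


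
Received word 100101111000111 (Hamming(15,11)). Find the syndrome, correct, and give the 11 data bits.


Syndrome = 9: error at position 9

Data: 00110000111 (corrected bit 9)


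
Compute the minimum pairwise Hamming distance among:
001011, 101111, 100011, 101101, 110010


Comparing all pairs, minimum distance: 1
Can detect 0 errors, correct 0 errors

1


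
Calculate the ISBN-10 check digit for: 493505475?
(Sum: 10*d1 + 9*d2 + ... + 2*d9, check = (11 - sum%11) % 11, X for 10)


Weighted sum: 252
252 mod 11 = 10

Check digit: 1


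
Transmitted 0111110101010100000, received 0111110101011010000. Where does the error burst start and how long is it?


XOR: 0000000000001110000

Burst at position 12, length 3


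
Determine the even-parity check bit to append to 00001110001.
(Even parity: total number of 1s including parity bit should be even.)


Number of 1s in data: 4
Parity bit: 0

0


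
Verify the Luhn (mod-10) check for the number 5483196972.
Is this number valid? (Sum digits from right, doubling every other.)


Luhn sum = 45
45 mod 10 = 5

Invalid (Luhn sum mod 10 = 5)


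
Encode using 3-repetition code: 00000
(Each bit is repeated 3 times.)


Each bit -> 3 copies

000000000000000


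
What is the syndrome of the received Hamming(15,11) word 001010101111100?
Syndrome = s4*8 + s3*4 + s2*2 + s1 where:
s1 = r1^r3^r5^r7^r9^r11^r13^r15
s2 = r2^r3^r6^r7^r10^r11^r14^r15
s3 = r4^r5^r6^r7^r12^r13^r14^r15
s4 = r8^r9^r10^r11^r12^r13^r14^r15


s1=0, s2=0, s3=0, s4=1

Syndrome = 8 (error at position 8)


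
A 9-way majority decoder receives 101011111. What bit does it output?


Ones: 7 out of 9
Threshold: 5

1 (7/9 voted 1)


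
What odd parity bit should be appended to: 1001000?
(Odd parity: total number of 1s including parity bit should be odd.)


Number of 1s in data: 2
Parity bit: 1

1


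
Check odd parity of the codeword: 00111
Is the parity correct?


Number of 1s: 3

Yes, parity is correct (3 ones)


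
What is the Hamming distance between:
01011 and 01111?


XOR: 00100
Count of 1s: 1

1


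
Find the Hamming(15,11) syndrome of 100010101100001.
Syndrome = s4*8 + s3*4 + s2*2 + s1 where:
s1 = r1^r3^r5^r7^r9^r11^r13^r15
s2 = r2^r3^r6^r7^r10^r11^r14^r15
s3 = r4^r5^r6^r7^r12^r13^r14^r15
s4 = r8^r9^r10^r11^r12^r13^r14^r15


s1=1, s2=1, s3=1, s4=1

Syndrome = 15 (error at position 15)


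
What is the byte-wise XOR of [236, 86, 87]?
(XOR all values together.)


XOR chain: 236 ^ 86 ^ 87 = 237

237


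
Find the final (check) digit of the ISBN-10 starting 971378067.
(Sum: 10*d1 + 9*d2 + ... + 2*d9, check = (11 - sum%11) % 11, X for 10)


Weighted sum: 296
296 mod 11 = 10

Check digit: 1


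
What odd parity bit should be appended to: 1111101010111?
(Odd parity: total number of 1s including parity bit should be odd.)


Number of 1s in data: 10
Parity bit: 1

1


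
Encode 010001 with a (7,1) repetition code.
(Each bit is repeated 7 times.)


Each bit -> 7 copies

000000011111110000000000000000000001111111


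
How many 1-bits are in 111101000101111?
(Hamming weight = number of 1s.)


Counting 1s in 111101000101111

10


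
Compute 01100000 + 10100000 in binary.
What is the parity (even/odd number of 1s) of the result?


01100000 = 96
10100000 = 160
Sum = 256 = 100000000
1s count = 1

odd parity (1 ones in 100000000)


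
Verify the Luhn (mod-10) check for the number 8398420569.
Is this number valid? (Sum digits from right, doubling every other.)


Luhn sum = 54
54 mod 10 = 4

Invalid (Luhn sum mod 10 = 4)


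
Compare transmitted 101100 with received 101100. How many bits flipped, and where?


XOR: 000000

0 errors (received matches sent)


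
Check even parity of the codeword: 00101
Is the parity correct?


Number of 1s: 2

Yes, parity is correct (2 ones)


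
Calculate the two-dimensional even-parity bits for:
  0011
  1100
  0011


Row parities: 000
Column parities: 1100

Row P: 000, Col P: 1100, Corner: 0


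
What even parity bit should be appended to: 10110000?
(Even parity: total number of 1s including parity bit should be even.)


Number of 1s in data: 3
Parity bit: 1

1


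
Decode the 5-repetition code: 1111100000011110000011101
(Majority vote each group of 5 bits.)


Groups: 11111, 00000, 01111, 00000, 11101
Majority votes: 10101

10101


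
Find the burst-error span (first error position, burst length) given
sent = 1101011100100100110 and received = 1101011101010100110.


XOR: 0000000001110000000

Burst at position 9, length 3


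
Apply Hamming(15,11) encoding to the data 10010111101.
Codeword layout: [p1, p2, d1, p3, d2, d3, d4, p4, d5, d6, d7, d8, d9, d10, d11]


Parity bits: p1=1, p2=1, p3=0, p4=1

111000110111101


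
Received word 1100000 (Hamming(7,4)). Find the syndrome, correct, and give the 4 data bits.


Syndrome = 3: error at position 3

Data: 1000 (corrected bit 3)


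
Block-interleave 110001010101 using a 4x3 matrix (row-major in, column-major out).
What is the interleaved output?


Matrix:
  110
  001
  010
  101
Read columns: 100110100101

100110100101


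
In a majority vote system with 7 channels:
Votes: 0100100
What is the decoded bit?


Ones: 2 out of 7
Threshold: 4

0 (2/7 voted 1)


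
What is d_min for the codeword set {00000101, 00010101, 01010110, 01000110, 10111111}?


Comparing all pairs, minimum distance: 1
Can detect 0 errors, correct 0 errors

1


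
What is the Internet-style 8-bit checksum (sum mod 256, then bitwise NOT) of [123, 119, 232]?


Sum = 474 mod 256 = 218
Complement = 37

37


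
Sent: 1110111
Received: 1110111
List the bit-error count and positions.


XOR: 0000000

0 errors (received matches sent)


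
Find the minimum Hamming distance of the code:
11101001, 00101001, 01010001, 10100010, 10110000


Comparing all pairs, minimum distance: 2
Can detect 1 errors, correct 0 errors

2


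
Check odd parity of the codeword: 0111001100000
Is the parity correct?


Number of 1s: 5

Yes, parity is correct (5 ones)


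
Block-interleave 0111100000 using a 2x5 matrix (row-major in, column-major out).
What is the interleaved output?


Matrix:
  01111
  00000
Read columns: 0010101010

0010101010


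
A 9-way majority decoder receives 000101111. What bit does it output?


Ones: 5 out of 9
Threshold: 5

1 (5/9 voted 1)


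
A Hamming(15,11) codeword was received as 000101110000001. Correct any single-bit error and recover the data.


Syndrome = 2: error at position 2

Data: 00110000001 (corrected bit 2)


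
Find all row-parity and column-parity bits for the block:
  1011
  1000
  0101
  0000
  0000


Row parities: 11000
Column parities: 0110

Row P: 11000, Col P: 0110, Corner: 0


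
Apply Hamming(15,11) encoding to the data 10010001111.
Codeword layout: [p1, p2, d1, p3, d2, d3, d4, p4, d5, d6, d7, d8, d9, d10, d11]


Parity bits: p1=0, p2=0, p3=1, p4=0

001100100001111


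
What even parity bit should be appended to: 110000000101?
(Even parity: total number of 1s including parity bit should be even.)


Number of 1s in data: 4
Parity bit: 0

0


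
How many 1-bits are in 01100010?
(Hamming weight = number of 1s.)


Counting 1s in 01100010

3


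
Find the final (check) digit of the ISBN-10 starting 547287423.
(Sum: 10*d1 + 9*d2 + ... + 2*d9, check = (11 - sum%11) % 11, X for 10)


Weighted sum: 267
267 mod 11 = 3

Check digit: 8


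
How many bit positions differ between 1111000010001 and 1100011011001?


XOR: 0011011001000
Count of 1s: 5

5


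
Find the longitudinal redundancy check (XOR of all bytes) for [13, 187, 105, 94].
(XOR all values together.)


XOR chain: 13 ^ 187 ^ 105 ^ 94 = 129

129


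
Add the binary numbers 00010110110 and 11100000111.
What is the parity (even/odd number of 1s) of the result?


00010110110 = 182
11100000111 = 1799
Sum = 1981 = 11110111101
1s count = 9

odd parity (9 ones in 11110111101)


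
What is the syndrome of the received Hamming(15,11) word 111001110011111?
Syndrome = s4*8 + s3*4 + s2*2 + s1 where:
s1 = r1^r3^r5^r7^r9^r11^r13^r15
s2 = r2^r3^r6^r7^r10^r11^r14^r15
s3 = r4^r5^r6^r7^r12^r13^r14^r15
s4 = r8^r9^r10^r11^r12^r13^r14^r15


s1=0, s2=1, s3=0, s4=0

Syndrome = 2 (error at position 2)


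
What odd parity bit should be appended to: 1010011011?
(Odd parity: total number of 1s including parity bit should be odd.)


Number of 1s in data: 6
Parity bit: 1

1


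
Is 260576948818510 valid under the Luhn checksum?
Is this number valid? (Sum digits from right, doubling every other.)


Luhn sum = 63
63 mod 10 = 3

Invalid (Luhn sum mod 10 = 3)


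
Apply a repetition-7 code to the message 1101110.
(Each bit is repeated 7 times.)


Each bit -> 7 copies

1111111111111100000001111111111111111111110000000


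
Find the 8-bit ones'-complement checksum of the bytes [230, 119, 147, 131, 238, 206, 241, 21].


Sum = 1333 mod 256 = 53
Complement = 202

202


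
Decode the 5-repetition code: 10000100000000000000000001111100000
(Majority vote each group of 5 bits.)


Groups: 10000, 10000, 00000, 00000, 00000, 11111, 00000
Majority votes: 0000010

0000010


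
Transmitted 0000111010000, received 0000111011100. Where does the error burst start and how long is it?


XOR: 0000000001100

Burst at position 9, length 2


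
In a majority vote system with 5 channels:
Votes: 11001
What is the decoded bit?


Ones: 3 out of 5
Threshold: 3

1 (3/5 voted 1)


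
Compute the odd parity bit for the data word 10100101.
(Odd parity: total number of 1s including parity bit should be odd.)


Number of 1s in data: 4
Parity bit: 1

1


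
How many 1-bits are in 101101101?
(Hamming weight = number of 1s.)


Counting 1s in 101101101

6


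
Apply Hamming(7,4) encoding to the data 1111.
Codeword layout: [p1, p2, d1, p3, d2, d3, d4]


Parity bits: p1=1, p2=1, p3=1

1111111


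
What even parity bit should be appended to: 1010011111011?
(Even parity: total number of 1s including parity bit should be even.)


Number of 1s in data: 9
Parity bit: 1

1


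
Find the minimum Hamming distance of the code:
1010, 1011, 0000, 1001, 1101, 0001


Comparing all pairs, minimum distance: 1
Can detect 0 errors, correct 0 errors

1


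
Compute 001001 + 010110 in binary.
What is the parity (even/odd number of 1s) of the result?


001001 = 9
010110 = 22
Sum = 31 = 11111
1s count = 5

odd parity (5 ones in 11111)


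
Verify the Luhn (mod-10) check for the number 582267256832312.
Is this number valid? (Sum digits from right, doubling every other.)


Luhn sum = 59
59 mod 10 = 9

Invalid (Luhn sum mod 10 = 9)


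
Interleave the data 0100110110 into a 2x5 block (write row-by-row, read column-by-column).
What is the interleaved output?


Matrix:
  01001
  10110
Read columns: 0110010110

0110010110


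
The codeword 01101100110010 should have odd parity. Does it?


Number of 1s: 7

Yes, parity is correct (7 ones)


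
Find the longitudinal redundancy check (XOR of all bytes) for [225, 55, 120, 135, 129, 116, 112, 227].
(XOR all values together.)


XOR chain: 225 ^ 55 ^ 120 ^ 135 ^ 129 ^ 116 ^ 112 ^ 227 = 79

79


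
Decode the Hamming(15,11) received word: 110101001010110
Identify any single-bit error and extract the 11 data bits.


Syndrome = 0: no error detected

Data: 00101010110 (no errors)


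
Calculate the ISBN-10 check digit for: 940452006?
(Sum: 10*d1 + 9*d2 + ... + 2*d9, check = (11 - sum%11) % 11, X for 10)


Weighted sum: 206
206 mod 11 = 8

Check digit: 3


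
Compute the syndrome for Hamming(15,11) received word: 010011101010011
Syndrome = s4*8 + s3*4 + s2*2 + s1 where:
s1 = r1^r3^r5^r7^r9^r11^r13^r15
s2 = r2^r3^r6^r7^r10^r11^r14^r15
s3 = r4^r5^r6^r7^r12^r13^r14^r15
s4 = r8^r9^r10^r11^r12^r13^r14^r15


s1=1, s2=0, s3=1, s4=0

Syndrome = 5 (error at position 5)


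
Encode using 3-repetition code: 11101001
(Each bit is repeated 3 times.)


Each bit -> 3 copies

111111111000111000000111


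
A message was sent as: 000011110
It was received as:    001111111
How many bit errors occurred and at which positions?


XOR: 001100001

3 error(s) at position(s): 2, 3, 8


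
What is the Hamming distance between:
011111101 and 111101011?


XOR: 100010110
Count of 1s: 4

4


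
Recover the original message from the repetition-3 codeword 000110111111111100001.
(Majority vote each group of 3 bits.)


Groups: 000, 110, 111, 111, 111, 100, 001
Majority votes: 0111100

0111100


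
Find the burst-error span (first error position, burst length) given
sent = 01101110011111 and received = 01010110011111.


XOR: 00111000000000

Burst at position 2, length 3


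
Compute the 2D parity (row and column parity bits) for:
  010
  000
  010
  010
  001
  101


Row parities: 101110
Column parities: 110

Row P: 101110, Col P: 110, Corner: 0


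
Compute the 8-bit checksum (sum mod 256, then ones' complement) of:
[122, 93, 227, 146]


Sum = 588 mod 256 = 76
Complement = 179

179


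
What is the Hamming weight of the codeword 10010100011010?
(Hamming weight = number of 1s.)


Counting 1s in 10010100011010

6


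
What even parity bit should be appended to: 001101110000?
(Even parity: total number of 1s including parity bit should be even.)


Number of 1s in data: 5
Parity bit: 1

1


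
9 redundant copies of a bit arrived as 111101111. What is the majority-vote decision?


Ones: 8 out of 9
Threshold: 5

1 (8/9 voted 1)


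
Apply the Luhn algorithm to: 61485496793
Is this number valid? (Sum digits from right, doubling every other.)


Luhn sum = 63
63 mod 10 = 3

Invalid (Luhn sum mod 10 = 3)


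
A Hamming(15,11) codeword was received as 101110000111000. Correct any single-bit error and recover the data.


Syndrome = 14: error at position 14

Data: 11000111010 (corrected bit 14)


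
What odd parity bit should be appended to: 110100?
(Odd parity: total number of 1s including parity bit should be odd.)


Number of 1s in data: 3
Parity bit: 0

0


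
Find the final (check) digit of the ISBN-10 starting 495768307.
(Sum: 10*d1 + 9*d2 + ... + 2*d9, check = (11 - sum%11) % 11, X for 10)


Weighted sum: 312
312 mod 11 = 4

Check digit: 7


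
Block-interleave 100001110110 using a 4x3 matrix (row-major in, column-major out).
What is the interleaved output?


Matrix:
  100
  001
  110
  110
Read columns: 101100110100

101100110100


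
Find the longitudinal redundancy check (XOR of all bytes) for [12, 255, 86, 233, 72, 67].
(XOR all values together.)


XOR chain: 12 ^ 255 ^ 86 ^ 233 ^ 72 ^ 67 = 71

71


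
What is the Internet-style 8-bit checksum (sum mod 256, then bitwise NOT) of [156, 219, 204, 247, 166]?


Sum = 992 mod 256 = 224
Complement = 31

31


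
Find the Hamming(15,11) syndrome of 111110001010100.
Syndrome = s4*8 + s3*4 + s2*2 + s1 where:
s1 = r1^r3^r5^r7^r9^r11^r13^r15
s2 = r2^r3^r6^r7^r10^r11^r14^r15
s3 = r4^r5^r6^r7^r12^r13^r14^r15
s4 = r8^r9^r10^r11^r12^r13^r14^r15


s1=0, s2=1, s3=1, s4=1

Syndrome = 14 (error at position 14)


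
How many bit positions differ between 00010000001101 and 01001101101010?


XOR: 01011101100111
Count of 1s: 9

9


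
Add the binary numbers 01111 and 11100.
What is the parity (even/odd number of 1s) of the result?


01111 = 15
11100 = 28
Sum = 43 = 101011
1s count = 4

even parity (4 ones in 101011)


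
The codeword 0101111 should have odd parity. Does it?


Number of 1s: 5

Yes, parity is correct (5 ones)


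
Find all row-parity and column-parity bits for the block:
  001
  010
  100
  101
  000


Row parities: 11100
Column parities: 010

Row P: 11100, Col P: 010, Corner: 1


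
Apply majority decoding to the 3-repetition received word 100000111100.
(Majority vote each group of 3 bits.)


Groups: 100, 000, 111, 100
Majority votes: 0010

0010


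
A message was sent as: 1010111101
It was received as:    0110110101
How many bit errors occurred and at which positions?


XOR: 1100001000

3 error(s) at position(s): 0, 1, 6


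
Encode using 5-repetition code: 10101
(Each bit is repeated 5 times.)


Each bit -> 5 copies

1111100000111110000011111


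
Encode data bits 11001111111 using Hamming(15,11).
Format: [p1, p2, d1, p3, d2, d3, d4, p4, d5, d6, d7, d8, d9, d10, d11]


Parity bits: p1=0, p2=1, p3=1, p4=1

011110011111111


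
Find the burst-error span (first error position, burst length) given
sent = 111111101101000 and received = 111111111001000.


XOR: 000000010100000

Burst at position 7, length 3


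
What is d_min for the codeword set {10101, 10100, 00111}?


Comparing all pairs, minimum distance: 1
Can detect 0 errors, correct 0 errors

1


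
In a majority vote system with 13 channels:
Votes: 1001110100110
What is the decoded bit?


Ones: 7 out of 13
Threshold: 7

1 (7/13 voted 1)


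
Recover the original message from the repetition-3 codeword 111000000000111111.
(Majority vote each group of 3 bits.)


Groups: 111, 000, 000, 000, 111, 111
Majority votes: 100011

100011


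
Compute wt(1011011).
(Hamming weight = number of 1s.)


Counting 1s in 1011011

5


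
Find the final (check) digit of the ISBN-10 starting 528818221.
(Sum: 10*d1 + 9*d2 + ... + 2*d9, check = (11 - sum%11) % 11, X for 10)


Weighted sum: 250
250 mod 11 = 8

Check digit: 3


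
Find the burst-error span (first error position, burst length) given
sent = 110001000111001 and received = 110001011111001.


XOR: 000000011000000

Burst at position 7, length 2


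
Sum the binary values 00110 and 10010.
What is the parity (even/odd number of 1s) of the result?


00110 = 6
10010 = 18
Sum = 24 = 11000
1s count = 2

even parity (2 ones in 11000)


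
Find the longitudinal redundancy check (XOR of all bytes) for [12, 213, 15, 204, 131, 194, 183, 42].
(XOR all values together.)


XOR chain: 12 ^ 213 ^ 15 ^ 204 ^ 131 ^ 194 ^ 183 ^ 42 = 198

198


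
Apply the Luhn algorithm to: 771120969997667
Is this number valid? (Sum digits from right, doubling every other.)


Luhn sum = 77
77 mod 10 = 7

Invalid (Luhn sum mod 10 = 7)


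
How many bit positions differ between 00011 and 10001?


XOR: 10010
Count of 1s: 2

2


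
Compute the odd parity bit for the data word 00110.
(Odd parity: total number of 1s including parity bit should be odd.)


Number of 1s in data: 2
Parity bit: 1

1


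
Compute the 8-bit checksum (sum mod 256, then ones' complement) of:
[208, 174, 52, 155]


Sum = 589 mod 256 = 77
Complement = 178

178


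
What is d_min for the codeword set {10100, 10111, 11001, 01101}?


Comparing all pairs, minimum distance: 2
Can detect 1 errors, correct 0 errors

2


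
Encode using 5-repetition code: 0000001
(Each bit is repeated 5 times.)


Each bit -> 5 copies

00000000000000000000000000000011111


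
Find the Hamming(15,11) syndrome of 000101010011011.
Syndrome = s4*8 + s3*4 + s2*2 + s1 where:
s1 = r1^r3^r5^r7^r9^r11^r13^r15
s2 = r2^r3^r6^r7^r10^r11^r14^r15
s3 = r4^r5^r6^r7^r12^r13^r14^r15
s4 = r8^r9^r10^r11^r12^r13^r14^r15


s1=0, s2=0, s3=1, s4=1

Syndrome = 12 (error at position 12)


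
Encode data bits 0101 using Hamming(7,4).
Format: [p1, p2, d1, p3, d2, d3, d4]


Parity bits: p1=0, p2=1, p3=0

0100101


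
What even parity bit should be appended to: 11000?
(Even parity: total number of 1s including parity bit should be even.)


Number of 1s in data: 2
Parity bit: 0

0


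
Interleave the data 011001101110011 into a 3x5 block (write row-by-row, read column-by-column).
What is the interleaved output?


Matrix:
  01100
  11011
  10011
Read columns: 011110100011011

011110100011011


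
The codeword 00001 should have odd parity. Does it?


Number of 1s: 1

Yes, parity is correct (1 ones)


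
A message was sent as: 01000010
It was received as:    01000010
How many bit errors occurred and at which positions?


XOR: 00000000

0 errors (received matches sent)


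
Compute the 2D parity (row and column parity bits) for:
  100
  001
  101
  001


Row parities: 1101
Column parities: 001

Row P: 1101, Col P: 001, Corner: 1


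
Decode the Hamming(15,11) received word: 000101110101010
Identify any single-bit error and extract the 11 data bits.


Syndrome = 5: error at position 5

Data: 01110101010 (corrected bit 5)


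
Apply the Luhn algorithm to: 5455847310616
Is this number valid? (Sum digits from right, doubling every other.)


Luhn sum = 63
63 mod 10 = 3

Invalid (Luhn sum mod 10 = 3)


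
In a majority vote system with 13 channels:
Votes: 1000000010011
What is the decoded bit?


Ones: 4 out of 13
Threshold: 7

0 (4/13 voted 1)


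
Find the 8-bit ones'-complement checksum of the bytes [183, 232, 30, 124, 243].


Sum = 812 mod 256 = 44
Complement = 211

211


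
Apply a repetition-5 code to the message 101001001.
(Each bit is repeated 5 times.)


Each bit -> 5 copies

111110000011111000000000011111000000000011111


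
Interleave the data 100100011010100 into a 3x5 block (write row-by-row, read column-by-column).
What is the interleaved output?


Matrix:
  10010
  00110
  10100
Read columns: 101000011110000

101000011110000


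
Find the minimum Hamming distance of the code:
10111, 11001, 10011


Comparing all pairs, minimum distance: 1
Can detect 0 errors, correct 0 errors

1


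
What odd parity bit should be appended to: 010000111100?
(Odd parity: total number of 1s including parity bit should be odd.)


Number of 1s in data: 5
Parity bit: 0

0


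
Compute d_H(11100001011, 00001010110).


XOR: 11101011101
Count of 1s: 8

8


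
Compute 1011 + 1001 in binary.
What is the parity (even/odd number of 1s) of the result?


1011 = 11
1001 = 9
Sum = 20 = 10100
1s count = 2

even parity (2 ones in 10100)


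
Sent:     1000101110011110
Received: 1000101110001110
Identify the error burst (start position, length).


XOR: 0000000000010000

Burst at position 11, length 1


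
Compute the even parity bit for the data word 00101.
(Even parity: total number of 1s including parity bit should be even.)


Number of 1s in data: 2
Parity bit: 0

0


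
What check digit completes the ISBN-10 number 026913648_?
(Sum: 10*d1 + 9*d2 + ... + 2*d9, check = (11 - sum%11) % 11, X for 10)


Weighted sum: 202
202 mod 11 = 4

Check digit: 7


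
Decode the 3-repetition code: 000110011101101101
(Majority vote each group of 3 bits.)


Groups: 000, 110, 011, 101, 101, 101
Majority votes: 011111

011111


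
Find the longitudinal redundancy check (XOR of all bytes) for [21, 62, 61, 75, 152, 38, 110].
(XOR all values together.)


XOR chain: 21 ^ 62 ^ 61 ^ 75 ^ 152 ^ 38 ^ 110 = 141

141


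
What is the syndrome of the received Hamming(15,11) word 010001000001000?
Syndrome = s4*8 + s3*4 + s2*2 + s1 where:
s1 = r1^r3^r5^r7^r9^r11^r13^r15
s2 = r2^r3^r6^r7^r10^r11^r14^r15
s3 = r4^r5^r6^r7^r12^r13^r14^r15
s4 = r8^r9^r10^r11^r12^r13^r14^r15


s1=0, s2=0, s3=0, s4=1

Syndrome = 8 (error at position 8)


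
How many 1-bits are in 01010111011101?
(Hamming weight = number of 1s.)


Counting 1s in 01010111011101

9


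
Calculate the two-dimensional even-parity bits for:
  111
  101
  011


Row parities: 100
Column parities: 001

Row P: 100, Col P: 001, Corner: 1


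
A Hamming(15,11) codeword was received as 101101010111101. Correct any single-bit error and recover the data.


Syndrome = 7: error at position 7

Data: 10110111101 (corrected bit 7)


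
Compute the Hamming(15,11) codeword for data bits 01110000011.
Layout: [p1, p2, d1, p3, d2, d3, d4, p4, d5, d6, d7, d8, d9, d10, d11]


Parity bits: p1=1, p2=0, p3=1, p4=0

100111100000011


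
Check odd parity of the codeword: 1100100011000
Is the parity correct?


Number of 1s: 5

Yes, parity is correct (5 ones)


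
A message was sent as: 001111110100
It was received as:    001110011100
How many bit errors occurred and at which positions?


XOR: 000001101000

3 error(s) at position(s): 5, 6, 8


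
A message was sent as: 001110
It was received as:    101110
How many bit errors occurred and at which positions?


XOR: 100000

1 error(s) at position(s): 0


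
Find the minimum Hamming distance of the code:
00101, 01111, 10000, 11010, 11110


Comparing all pairs, minimum distance: 1
Can detect 0 errors, correct 0 errors

1


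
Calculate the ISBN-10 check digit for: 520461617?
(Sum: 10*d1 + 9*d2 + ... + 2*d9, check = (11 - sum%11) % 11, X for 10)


Weighted sum: 178
178 mod 11 = 2

Check digit: 9


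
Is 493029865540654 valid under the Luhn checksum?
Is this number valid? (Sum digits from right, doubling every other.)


Luhn sum = 59
59 mod 10 = 9

Invalid (Luhn sum mod 10 = 9)


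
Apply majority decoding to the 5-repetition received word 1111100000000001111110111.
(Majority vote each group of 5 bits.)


Groups: 11111, 00000, 00000, 11111, 10111
Majority votes: 10011

10011


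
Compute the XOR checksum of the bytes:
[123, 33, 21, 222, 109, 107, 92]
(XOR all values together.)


XOR chain: 123 ^ 33 ^ 21 ^ 222 ^ 109 ^ 107 ^ 92 = 203

203


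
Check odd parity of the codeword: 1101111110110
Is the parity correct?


Number of 1s: 10

No, parity error (10 ones)


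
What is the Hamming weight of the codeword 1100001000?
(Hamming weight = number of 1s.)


Counting 1s in 1100001000

3


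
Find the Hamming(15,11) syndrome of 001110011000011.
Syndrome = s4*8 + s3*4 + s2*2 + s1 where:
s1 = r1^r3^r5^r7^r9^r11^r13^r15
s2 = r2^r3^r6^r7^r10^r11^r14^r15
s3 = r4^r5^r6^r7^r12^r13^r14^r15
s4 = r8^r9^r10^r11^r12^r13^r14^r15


s1=0, s2=1, s3=0, s4=0

Syndrome = 2 (error at position 2)


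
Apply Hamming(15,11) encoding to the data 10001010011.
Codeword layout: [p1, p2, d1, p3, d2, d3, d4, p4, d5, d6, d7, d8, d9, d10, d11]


Parity bits: p1=0, p2=0, p3=0, p4=0

001000001010011


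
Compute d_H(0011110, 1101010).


XOR: 1110100
Count of 1s: 4

4


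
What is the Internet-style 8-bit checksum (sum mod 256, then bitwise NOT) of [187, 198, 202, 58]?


Sum = 645 mod 256 = 133
Complement = 122

122


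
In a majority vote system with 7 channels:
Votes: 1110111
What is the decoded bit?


Ones: 6 out of 7
Threshold: 4

1 (6/7 voted 1)


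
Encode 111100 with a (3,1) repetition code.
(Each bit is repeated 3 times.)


Each bit -> 3 copies

111111111111000000
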